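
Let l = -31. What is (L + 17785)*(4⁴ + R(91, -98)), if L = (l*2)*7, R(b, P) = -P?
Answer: 6142254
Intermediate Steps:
L = -434 (L = -31*2*7 = -62*7 = -434)
(L + 17785)*(4⁴ + R(91, -98)) = (-434 + 17785)*(4⁴ - 1*(-98)) = 17351*(256 + 98) = 17351*354 = 6142254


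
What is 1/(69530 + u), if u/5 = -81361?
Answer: -1/337275 ≈ -2.9649e-6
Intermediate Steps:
u = -406805 (u = 5*(-81361) = -406805)
1/(69530 + u) = 1/(69530 - 406805) = 1/(-337275) = -1/337275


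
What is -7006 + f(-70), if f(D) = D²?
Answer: -2106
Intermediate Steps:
-7006 + f(-70) = -7006 + (-70)² = -7006 + 4900 = -2106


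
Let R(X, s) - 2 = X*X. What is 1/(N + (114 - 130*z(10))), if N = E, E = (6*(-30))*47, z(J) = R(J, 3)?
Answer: -1/21606 ≈ -4.6283e-5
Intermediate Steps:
R(X, s) = 2 + X**2 (R(X, s) = 2 + X*X = 2 + X**2)
z(J) = 2 + J**2
E = -8460 (E = -180*47 = -8460)
N = -8460
1/(N + (114 - 130*z(10))) = 1/(-8460 + (114 - 130*(2 + 10**2))) = 1/(-8460 + (114 - 130*(2 + 100))) = 1/(-8460 + (114 - 130*102)) = 1/(-8460 + (114 - 13260)) = 1/(-8460 - 13146) = 1/(-21606) = -1/21606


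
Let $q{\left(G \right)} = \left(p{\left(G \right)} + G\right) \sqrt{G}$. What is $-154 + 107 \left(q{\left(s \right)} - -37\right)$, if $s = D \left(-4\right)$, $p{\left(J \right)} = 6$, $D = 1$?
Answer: $3805 + 428 i \approx 3805.0 + 428.0 i$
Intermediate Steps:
$s = -4$ ($s = 1 \left(-4\right) = -4$)
$q{\left(G \right)} = \sqrt{G} \left(6 + G\right)$ ($q{\left(G \right)} = \left(6 + G\right) \sqrt{G} = \sqrt{G} \left(6 + G\right)$)
$-154 + 107 \left(q{\left(s \right)} - -37\right) = -154 + 107 \left(\sqrt{-4} \left(6 - 4\right) - -37\right) = -154 + 107 \left(2 i 2 + 37\right) = -154 + 107 \left(4 i + 37\right) = -154 + 107 \left(37 + 4 i\right) = -154 + \left(3959 + 428 i\right) = 3805 + 428 i$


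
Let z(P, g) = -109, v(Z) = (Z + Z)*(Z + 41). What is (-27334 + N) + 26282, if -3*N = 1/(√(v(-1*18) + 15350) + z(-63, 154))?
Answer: -8335105/7923 - √14522/7923 ≈ -1052.0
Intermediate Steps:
v(Z) = 2*Z*(41 + Z) (v(Z) = (2*Z)*(41 + Z) = 2*Z*(41 + Z))
N = -1/(3*(-109 + √14522)) (N = -1/(3*(√(2*(-1*18)*(41 - 1*18) + 15350) - 109)) = -1/(3*(√(2*(-18)*(41 - 18) + 15350) - 109)) = -1/(3*(√(2*(-18)*23 + 15350) - 109)) = -1/(3*(√(-828 + 15350) - 109)) = -1/(3*(√14522 - 109)) = -1/(3*(-109 + √14522)) ≈ -0.028967)
(-27334 + N) + 26282 = (-27334 + (-109/7923 - √14522/7923)) + 26282 = (-216567391/7923 - √14522/7923) + 26282 = -8335105/7923 - √14522/7923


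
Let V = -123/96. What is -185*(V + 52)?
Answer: -300255/32 ≈ -9383.0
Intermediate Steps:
V = -41/32 (V = -123/96 = -1*41/32 = -41/32 ≈ -1.2813)
-185*(V + 52) = -185*(-41/32 + 52) = -185*1623/32 = -300255/32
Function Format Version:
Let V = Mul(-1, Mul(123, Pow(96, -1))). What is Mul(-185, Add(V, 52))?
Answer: Rational(-300255, 32) ≈ -9383.0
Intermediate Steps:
V = Rational(-41, 32) (V = Mul(-1, Mul(123, Rational(1, 96))) = Mul(-1, Rational(41, 32)) = Rational(-41, 32) ≈ -1.2813)
Mul(-185, Add(V, 52)) = Mul(-185, Add(Rational(-41, 32), 52)) = Mul(-185, Rational(1623, 32)) = Rational(-300255, 32)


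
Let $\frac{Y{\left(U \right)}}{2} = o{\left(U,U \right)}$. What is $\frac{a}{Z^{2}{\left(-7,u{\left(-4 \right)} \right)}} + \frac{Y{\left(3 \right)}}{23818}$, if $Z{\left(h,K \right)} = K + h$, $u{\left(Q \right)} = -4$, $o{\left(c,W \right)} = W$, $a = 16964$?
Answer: $\frac{202024639}{1440989} \approx 140.2$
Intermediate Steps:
$Y{\left(U \right)} = 2 U$
$\frac{a}{Z^{2}{\left(-7,u{\left(-4 \right)} \right)}} + \frac{Y{\left(3 \right)}}{23818} = \frac{16964}{\left(-4 - 7\right)^{2}} + \frac{2 \cdot 3}{23818} = \frac{16964}{\left(-11\right)^{2}} + 6 \cdot \frac{1}{23818} = \frac{16964}{121} + \frac{3}{11909} = \frac{202024639}{1440989}$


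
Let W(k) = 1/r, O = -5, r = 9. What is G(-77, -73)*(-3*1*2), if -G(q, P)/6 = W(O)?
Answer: 4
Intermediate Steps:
W(k) = ⅑ (W(k) = 1/9 = ⅑)
G(q, P) = -⅔ (G(q, P) = -6*⅑ = -⅔)
G(-77, -73)*(-3*1*2) = -2*(-3*1)*2/3 = -(-2)*2 = -⅔*(-6) = 4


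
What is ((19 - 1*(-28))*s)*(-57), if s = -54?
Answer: 144666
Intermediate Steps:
((19 - 1*(-28))*s)*(-57) = ((19 - 1*(-28))*(-54))*(-57) = ((19 + 28)*(-54))*(-57) = (47*(-54))*(-57) = -2538*(-57) = 144666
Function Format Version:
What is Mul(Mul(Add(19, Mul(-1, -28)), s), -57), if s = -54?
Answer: 144666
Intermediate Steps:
Mul(Mul(Add(19, Mul(-1, -28)), s), -57) = Mul(Mul(Add(19, Mul(-1, -28)), -54), -57) = Mul(Mul(Add(19, 28), -54), -57) = Mul(Mul(47, -54), -57) = Mul(-2538, -57) = 144666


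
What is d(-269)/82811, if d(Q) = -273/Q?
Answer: 273/22276159 ≈ 1.2255e-5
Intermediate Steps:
d(-269)/82811 = -273/(-269)/82811 = -273*(-1/269)*(1/82811) = (273/269)*(1/82811) = 273/22276159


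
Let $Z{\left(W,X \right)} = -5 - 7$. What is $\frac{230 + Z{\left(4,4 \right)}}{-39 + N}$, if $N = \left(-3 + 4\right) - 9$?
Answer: $- \frac{218}{47} \approx -4.6383$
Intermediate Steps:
$Z{\left(W,X \right)} = -12$
$N = -8$ ($N = 1 - 9 = -8$)
$\frac{230 + Z{\left(4,4 \right)}}{-39 + N} = \frac{230 - 12}{-39 - 8} = \frac{218}{-47} = 218 \left(- \frac{1}{47}\right) = - \frac{218}{47}$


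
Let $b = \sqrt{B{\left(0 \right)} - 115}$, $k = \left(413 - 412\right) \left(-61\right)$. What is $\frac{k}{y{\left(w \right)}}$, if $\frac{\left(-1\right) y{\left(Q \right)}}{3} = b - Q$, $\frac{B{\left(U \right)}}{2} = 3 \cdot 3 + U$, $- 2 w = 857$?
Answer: $\frac{104554}{2204511} - \frac{244 i \sqrt{97}}{2204511} \approx 0.047427 - 0.0010901 i$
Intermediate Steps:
$w = - \frac{857}{2}$ ($w = \left(- \frac{1}{2}\right) 857 = - \frac{857}{2} \approx -428.5$)
$B{\left(U \right)} = 18 + 2 U$ ($B{\left(U \right)} = 2 \left(3 \cdot 3 + U\right) = 2 \left(9 + U\right) = 18 + 2 U$)
$k = -61$ ($k = 1 \left(-61\right) = -61$)
$b = i \sqrt{97}$ ($b = \sqrt{\left(18 + 2 \cdot 0\right) - 115} = \sqrt{\left(18 + 0\right) - 115} = \sqrt{18 - 115} = \sqrt{-97} = i \sqrt{97} \approx 9.8489 i$)
$y{\left(Q \right)} = 3 Q - 3 i \sqrt{97}$ ($y{\left(Q \right)} = - 3 \left(i \sqrt{97} - Q\right) = - 3 \left(- Q + i \sqrt{97}\right) = 3 Q - 3 i \sqrt{97}$)
$\frac{k}{y{\left(w \right)}} = - \frac{61}{3 \left(- \frac{857}{2}\right) - 3 i \sqrt{97}} = - \frac{61}{- \frac{2571}{2} - 3 i \sqrt{97}}$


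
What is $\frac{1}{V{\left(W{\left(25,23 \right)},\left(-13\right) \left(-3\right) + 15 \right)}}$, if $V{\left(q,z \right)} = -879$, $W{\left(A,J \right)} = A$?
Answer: $- \frac{1}{879} \approx -0.0011377$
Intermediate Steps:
$\frac{1}{V{\left(W{\left(25,23 \right)},\left(-13\right) \left(-3\right) + 15 \right)}} = \frac{1}{-879} = - \frac{1}{879}$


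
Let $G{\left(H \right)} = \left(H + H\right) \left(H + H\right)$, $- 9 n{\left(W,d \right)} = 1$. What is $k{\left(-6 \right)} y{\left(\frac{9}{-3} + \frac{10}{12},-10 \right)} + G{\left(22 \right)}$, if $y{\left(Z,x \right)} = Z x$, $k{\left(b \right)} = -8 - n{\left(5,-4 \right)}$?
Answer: $\frac{47657}{27} \approx 1765.1$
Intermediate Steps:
$n{\left(W,d \right)} = - \frac{1}{9}$ ($n{\left(W,d \right)} = \left(- \frac{1}{9}\right) 1 = - \frac{1}{9}$)
$k{\left(b \right)} = - \frac{71}{9}$ ($k{\left(b \right)} = -8 - - \frac{1}{9} = -8 + \frac{1}{9} = - \frac{71}{9}$)
$G{\left(H \right)} = 4 H^{2}$ ($G{\left(H \right)} = 2 H 2 H = 4 H^{2}$)
$k{\left(-6 \right)} y{\left(\frac{9}{-3} + \frac{10}{12},-10 \right)} + G{\left(22 \right)} = - \frac{71 \left(\frac{9}{-3} + \frac{10}{12}\right) \left(-10\right)}{9} + 4 \cdot 22^{2} = - \frac{71 \left(9 \left(- \frac{1}{3}\right) + 10 \cdot \frac{1}{12}\right) \left(-10\right)}{9} + 4 \cdot 484 = - \frac{71 \left(-3 + \frac{5}{6}\right) \left(-10\right)}{9} + 1936 = - \frac{71 \left(\left(- \frac{13}{6}\right) \left(-10\right)\right)}{9} + 1936 = \left(- \frac{71}{9}\right) \frac{65}{3} + 1936 = - \frac{4615}{27} + 1936 = \frac{47657}{27}$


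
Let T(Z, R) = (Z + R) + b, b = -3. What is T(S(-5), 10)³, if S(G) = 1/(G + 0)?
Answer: 39304/125 ≈ 314.43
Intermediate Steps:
S(G) = 1/G
T(Z, R) = -3 + R + Z (T(Z, R) = (Z + R) - 3 = (R + Z) - 3 = -3 + R + Z)
T(S(-5), 10)³ = (-3 + 10 + 1/(-5))³ = (-3 + 10 - ⅕)³ = (34/5)³ = 39304/125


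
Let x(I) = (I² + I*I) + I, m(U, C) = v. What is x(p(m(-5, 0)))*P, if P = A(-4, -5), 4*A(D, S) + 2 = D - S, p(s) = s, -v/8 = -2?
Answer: -132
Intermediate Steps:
v = 16 (v = -8*(-2) = 16)
m(U, C) = 16
A(D, S) = -½ - S/4 + D/4 (A(D, S) = -½ + (D - S)/4 = -½ + (-S/4 + D/4) = -½ - S/4 + D/4)
P = -¼ (P = -½ - ¼*(-5) + (¼)*(-4) = -½ + 5/4 - 1 = -¼ ≈ -0.25000)
x(I) = I + 2*I² (x(I) = (I² + I²) + I = 2*I² + I = I + 2*I²)
x(p(m(-5, 0)))*P = (16*(1 + 2*16))*(-¼) = (16*(1 + 32))*(-¼) = (16*33)*(-¼) = 528*(-¼) = -132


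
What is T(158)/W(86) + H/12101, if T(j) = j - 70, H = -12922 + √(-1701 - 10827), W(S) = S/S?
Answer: 1051966/12101 + 12*I*√87/12101 ≈ 86.932 + 0.0092495*I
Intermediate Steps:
W(S) = 1
H = -12922 + 12*I*√87 (H = -12922 + √(-12528) = -12922 + 12*I*√87 ≈ -12922.0 + 111.93*I)
T(j) = -70 + j
T(158)/W(86) + H/12101 = (-70 + 158)/1 + (-12922 + 12*I*√87)/12101 = 88*1 + (-12922 + 12*I*√87)*(1/12101) = 88 + (-12922/12101 + 12*I*√87/12101) = 1051966/12101 + 12*I*√87/12101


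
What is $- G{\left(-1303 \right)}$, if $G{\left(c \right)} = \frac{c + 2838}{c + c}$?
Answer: $\frac{1535}{2606} \approx 0.58903$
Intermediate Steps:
$G{\left(c \right)} = \frac{2838 + c}{2 c}$
$- G{\left(-1303 \right)} = - \frac{2838 - 1303}{2 \left(-1303\right)} = - \frac{\left(-1\right) 1535}{2 \cdot 1303} = \left(-1\right) \left(- \frac{1535}{2606}\right) = \frac{1535}{2606}$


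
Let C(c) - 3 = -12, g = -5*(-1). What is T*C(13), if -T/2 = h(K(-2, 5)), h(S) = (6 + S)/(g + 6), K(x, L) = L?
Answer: 18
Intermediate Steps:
g = 5
C(c) = -9 (C(c) = 3 - 12 = -9)
h(S) = 6/11 + S/11 (h(S) = (6 + S)/(5 + 6) = (6 + S)/11 = (6 + S)*(1/11) = 6/11 + S/11)
T = -2 (T = -2*(6/11 + (1/11)*5) = -2*(6/11 + 5/11) = -2*1 = -2)
T*C(13) = -2*(-9) = 18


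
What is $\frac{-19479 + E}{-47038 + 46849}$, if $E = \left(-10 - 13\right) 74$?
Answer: $\frac{21181}{189} \approx 112.07$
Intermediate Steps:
$E = -1702$ ($E = \left(-23\right) 74 = -1702$)
$\frac{-19479 + E}{-47038 + 46849} = \frac{-19479 - 1702}{-47038 + 46849} = - \frac{21181}{-189} = \left(-21181\right) \left(- \frac{1}{189}\right) = \frac{21181}{189}$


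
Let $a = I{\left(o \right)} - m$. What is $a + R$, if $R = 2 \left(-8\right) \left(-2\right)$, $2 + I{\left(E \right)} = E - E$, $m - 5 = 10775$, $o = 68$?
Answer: $-10750$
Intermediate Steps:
$m = 10780$ ($m = 5 + 10775 = 10780$)
$I{\left(E \right)} = -2$ ($I{\left(E \right)} = -2 + \left(E - E\right) = -2 + 0 = -2$)
$R = 32$ ($R = \left(-16\right) \left(-2\right) = 32$)
$a = -10782$ ($a = -2 - 10780 = -10782$)
$a + R = -10782 + 32 = -10750$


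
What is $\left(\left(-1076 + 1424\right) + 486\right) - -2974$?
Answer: $3808$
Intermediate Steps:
$\left(\left(-1076 + 1424\right) + 486\right) - -2974 = \left(348 + 486\right) + 2974 = 834 + 2974 = 3808$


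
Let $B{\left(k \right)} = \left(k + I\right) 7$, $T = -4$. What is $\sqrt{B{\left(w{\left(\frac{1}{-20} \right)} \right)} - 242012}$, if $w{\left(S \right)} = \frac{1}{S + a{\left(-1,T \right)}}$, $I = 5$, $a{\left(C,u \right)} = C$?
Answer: $\frac{i \sqrt{2177853}}{3} \approx 491.92 i$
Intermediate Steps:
$w{\left(S \right)} = \frac{1}{-1 + S}$ ($w{\left(S \right)} = \frac{1}{S - 1} = \frac{1}{-1 + S}$)
$B{\left(k \right)} = 35 + 7 k$ ($B{\left(k \right)} = \left(k + 5\right) 7 = \left(5 + k\right) 7 = 35 + 7 k$)
$\sqrt{B{\left(w{\left(\frac{1}{-20} \right)} \right)} - 242012} = \sqrt{\left(35 + \frac{7}{-1 + \frac{1}{-20}}\right) - 242012} = \sqrt{\left(35 + \frac{7}{-1 - \frac{1}{20}}\right) - 242012} = \sqrt{\left(35 + \frac{7}{- \frac{21}{20}}\right) - 242012} = \sqrt{\left(35 + 7 \left(- \frac{20}{21}\right)\right) - 242012} = \sqrt{\left(35 - \frac{20}{3}\right) - 242012} = \sqrt{\frac{85}{3} - 242012} = \sqrt{- \frac{725951}{3}} = \frac{i \sqrt{2177853}}{3}$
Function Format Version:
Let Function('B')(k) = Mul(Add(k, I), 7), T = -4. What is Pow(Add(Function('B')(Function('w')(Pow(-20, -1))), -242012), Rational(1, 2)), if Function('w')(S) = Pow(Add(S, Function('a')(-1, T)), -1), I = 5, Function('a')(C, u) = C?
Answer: Mul(Rational(1, 3), I, Pow(2177853, Rational(1, 2))) ≈ Mul(491.92, I)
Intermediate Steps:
Function('w')(S) = Pow(Add(-1, S), -1) (Function('w')(S) = Pow(Add(S, -1), -1) = Pow(Add(-1, S), -1))
Function('B')(k) = Add(35, Mul(7, k)) (Function('B')(k) = Mul(Add(k, 5), 7) = Mul(Add(5, k), 7) = Add(35, Mul(7, k)))
Pow(Add(Function('B')(Function('w')(Pow(-20, -1))), -242012), Rational(1, 2)) = Pow(Add(Add(35, Mul(7, Pow(Add(-1, Pow(-20, -1)), -1))), -242012), Rational(1, 2)) = Pow(Add(Add(35, Mul(7, Pow(Add(-1, Rational(-1, 20)), -1))), -242012), Rational(1, 2)) = Pow(Add(Add(35, Mul(7, Pow(Rational(-21, 20), -1))), -242012), Rational(1, 2)) = Pow(Add(Add(35, Mul(7, Rational(-20, 21))), -242012), Rational(1, 2)) = Pow(Add(Add(35, Rational(-20, 3)), -242012), Rational(1, 2)) = Pow(Add(Rational(85, 3), -242012), Rational(1, 2)) = Pow(Rational(-725951, 3), Rational(1, 2)) = Mul(Rational(1, 3), I, Pow(2177853, Rational(1, 2)))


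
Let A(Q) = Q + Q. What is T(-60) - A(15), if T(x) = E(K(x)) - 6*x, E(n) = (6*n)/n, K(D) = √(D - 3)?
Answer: 336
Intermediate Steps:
K(D) = √(-3 + D)
A(Q) = 2*Q
E(n) = 6
T(x) = 6 - 6*x
T(-60) - A(15) = (6 - 6*(-60)) - 2*15 = (6 + 360) - 1*30 = 366 - 30 = 336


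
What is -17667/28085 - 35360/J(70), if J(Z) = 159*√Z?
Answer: -17667/28085 - 3536*√70/1113 ≈ -27.210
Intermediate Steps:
-17667/28085 - 35360/J(70) = -17667/28085 - 35360*√70/11130 = -17667*1/28085 - 3536*√70/1113 = -17667/28085 - 3536*√70/1113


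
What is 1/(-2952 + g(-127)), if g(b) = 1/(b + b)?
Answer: -254/749809 ≈ -0.00033875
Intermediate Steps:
g(b) = 1/(2*b)
1/(-2952 + g(-127)) = 1/(-2952 + (½)/(-127)) = 1/(-2952 + (½)*(-1/127)) = 1/(-2952 - 1/254) = 1/(-749809/254) = -254/749809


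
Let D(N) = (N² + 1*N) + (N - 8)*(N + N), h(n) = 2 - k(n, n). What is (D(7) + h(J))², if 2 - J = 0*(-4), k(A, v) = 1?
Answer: 1849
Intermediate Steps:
J = 2 (J = 2 - 0*(-4) = 2 - 1*0 = 2 + 0 = 2)
h(n) = 1 (h(n) = 2 - 1*1 = 2 - 1 = 1)
D(N) = N + N² + 2*N*(-8 + N) (D(N) = (N² + N) + (-8 + N)*(2*N) = (N + N²) + 2*N*(-8 + N) = N + N² + 2*N*(-8 + N))
(D(7) + h(J))² = (3*7*(-5 + 7) + 1)² = (3*7*2 + 1)² = (42 + 1)² = 43² = 1849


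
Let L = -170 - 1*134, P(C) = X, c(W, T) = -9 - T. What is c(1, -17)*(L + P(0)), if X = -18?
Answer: -2576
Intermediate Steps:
P(C) = -18
L = -304 (L = -170 - 134 = -304)
c(1, -17)*(L + P(0)) = (-9 - 1*(-17))*(-304 - 18) = (-9 + 17)*(-322) = 8*(-322) = -2576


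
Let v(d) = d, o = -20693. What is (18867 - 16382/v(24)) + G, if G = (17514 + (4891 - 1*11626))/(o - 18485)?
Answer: 4274509783/235068 ≈ 18184.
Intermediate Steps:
G = -10779/39178 (G = (17514 + (4891 - 1*11626))/(-20693 - 18485) = (17514 + (4891 - 11626))/(-39178) = (17514 - 6735)*(-1/39178) = 10779*(-1/39178) = -10779/39178 ≈ -0.27513)
(18867 - 16382/v(24)) + G = (18867 - 16382/24) - 10779/39178 = (18867 - 16382*1/24) - 10779/39178 = (18867 - 8191/12) - 10779/39178 = 218213/12 - 10779/39178 = 4274509783/235068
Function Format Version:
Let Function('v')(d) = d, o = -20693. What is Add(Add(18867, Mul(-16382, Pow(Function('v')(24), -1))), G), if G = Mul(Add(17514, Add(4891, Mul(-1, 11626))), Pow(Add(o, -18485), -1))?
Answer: Rational(4274509783, 235068) ≈ 18184.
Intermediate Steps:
G = Rational(-10779, 39178) (G = Mul(Add(17514, Add(4891, Mul(-1, 11626))), Pow(Add(-20693, -18485), -1)) = Mul(Add(17514, Add(4891, -11626)), Pow(-39178, -1)) = Mul(Add(17514, -6735), Rational(-1, 39178)) = Mul(10779, Rational(-1, 39178)) = Rational(-10779, 39178) ≈ -0.27513)
Add(Add(18867, Mul(-16382, Pow(Function('v')(24), -1))), G) = Add(Add(18867, Mul(-16382, Pow(24, -1))), Rational(-10779, 39178)) = Add(Add(18867, Mul(-16382, Rational(1, 24))), Rational(-10779, 39178)) = Add(Add(18867, Rational(-8191, 12)), Rational(-10779, 39178)) = Add(Rational(218213, 12), Rational(-10779, 39178)) = Rational(4274509783, 235068)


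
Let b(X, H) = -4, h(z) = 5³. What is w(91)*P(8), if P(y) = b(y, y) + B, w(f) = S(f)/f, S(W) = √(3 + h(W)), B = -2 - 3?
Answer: -72*√2/91 ≈ -1.1189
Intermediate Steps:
h(z) = 125
B = -5
S(W) = 8*√2 (S(W) = √(3 + 125) = √128 = 8*√2)
w(f) = 8*√2/f (w(f) = (8*√2)/f = 8*√2/f)
P(y) = -9 (P(y) = -4 - 5 = -9)
w(91)*P(8) = (8*√2/91)*(-9) = -72*√2/91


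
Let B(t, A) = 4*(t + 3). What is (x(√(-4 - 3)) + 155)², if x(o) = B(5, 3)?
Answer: 34969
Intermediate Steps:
B(t, A) = 12 + 4*t (B(t, A) = 4*(3 + t) = 12 + 4*t)
x(o) = 32 (x(o) = 12 + 4*5 = 12 + 20 = 32)
(x(√(-4 - 3)) + 155)² = (32 + 155)² = 187² = 34969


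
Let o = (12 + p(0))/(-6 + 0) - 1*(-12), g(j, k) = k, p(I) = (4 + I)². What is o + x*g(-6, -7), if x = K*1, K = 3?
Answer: -41/3 ≈ -13.667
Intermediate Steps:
x = 3 (x = 3*1 = 3)
o = 22/3 (o = (12 + (4 + 0)²)/(-6 + 0) - 1*(-12) = (12 + 4²)/(-6) + 12 = (12 + 16)*(-⅙) + 12 = 28*(-⅙) + 12 = -14/3 + 12 = 22/3 ≈ 7.3333)
o + x*g(-6, -7) = 22/3 + 3*(-7) = 22/3 - 21 = -41/3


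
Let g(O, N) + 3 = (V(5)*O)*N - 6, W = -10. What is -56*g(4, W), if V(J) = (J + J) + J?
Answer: 34104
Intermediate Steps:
V(J) = 3*J (V(J) = 2*J + J = 3*J)
g(O, N) = -9 + 15*N*O (g(O, N) = -3 + (((3*5)*O)*N - 6) = -3 + ((15*O)*N - 6) = -3 + (15*N*O - 6) = -3 + (-6 + 15*N*O) = -9 + 15*N*O)
-56*g(4, W) = -56*(-9 + 15*(-10)*4) = -56*(-9 - 600) = -56*(-609) = 34104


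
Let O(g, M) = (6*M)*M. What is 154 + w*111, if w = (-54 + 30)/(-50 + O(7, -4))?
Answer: 2210/23 ≈ 96.087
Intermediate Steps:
O(g, M) = 6*M**2
w = -12/23 (w = (-54 + 30)/(-50 + 6*(-4)**2) = -24/(-50 + 6*16) = -24/(-50 + 96) = -24/46 = -24*1/46 = -12/23 ≈ -0.52174)
154 + w*111 = 154 - 12/23*111 = 154 - 1332/23 = 2210/23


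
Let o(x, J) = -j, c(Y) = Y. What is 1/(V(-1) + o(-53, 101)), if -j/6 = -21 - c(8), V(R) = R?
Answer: -1/175 ≈ -0.0057143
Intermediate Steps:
j = 174 (j = -6*(-21 - 1*8) = -6*(-21 - 8) = -6*(-29) = 174)
o(x, J) = -174 (o(x, J) = -1*174 = -174)
1/(V(-1) + o(-53, 101)) = 1/(-1 - 174) = 1/(-175) = -1/175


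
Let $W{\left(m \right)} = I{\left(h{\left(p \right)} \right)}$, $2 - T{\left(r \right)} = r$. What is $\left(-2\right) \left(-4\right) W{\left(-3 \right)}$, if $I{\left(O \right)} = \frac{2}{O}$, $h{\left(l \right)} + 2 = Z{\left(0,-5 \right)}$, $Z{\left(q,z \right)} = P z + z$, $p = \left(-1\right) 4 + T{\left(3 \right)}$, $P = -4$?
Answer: $\frac{16}{13} \approx 1.2308$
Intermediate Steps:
$T{\left(r \right)} = 2 - r$
$p = -5$ ($p = \left(-1\right) 4 + \left(2 - 3\right) = -4 + \left(2 - 3\right) = -4 - 1 = -5$)
$Z{\left(q,z \right)} = - 3 z$ ($Z{\left(q,z \right)} = - 4 z + z = - 3 z$)
$h{\left(l \right)} = 13$ ($h{\left(l \right)} = -2 - -15 = -2 + 15 = 13$)
$W{\left(m \right)} = \frac{2}{13}$
$\left(-2\right) \left(-4\right) W{\left(-3 \right)} = \left(-2\right) \left(-4\right) \frac{2}{13} = 8 \cdot \frac{2}{13} = \frac{16}{13}$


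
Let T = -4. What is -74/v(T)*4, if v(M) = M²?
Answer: -37/2 ≈ -18.500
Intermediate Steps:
-74/v(T)*4 = -74/((-4)²)*4 = -74/16*4 = -74*1/16*4 = -37/8*4 = -37/2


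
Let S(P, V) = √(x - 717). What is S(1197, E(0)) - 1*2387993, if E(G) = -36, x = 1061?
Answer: -2387993 + 2*√86 ≈ -2.3880e+6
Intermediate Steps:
S(P, V) = 2*√86 (S(P, V) = √(1061 - 717) = √344 = 2*√86)
S(1197, E(0)) - 1*2387993 = 2*√86 - 1*2387993 = 2*√86 - 2387993 = -2387993 + 2*√86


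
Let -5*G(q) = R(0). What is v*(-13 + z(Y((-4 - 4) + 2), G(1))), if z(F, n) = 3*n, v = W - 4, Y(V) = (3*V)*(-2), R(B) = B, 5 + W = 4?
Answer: 65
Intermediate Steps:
W = -1 (W = -5 + 4 = -1)
G(q) = 0 (G(q) = -⅕*0 = 0)
Y(V) = -6*V
v = -5 (v = -1 - 4 = -5)
v*(-13 + z(Y((-4 - 4) + 2), G(1))) = -5*(-13 + 3*0) = -5*(-13 + 0) = -5*(-13) = 65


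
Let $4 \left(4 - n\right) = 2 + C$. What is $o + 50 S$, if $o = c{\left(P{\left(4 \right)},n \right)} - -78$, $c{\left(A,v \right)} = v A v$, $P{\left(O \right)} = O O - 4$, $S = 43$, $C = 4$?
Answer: $2303$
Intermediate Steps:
$P{\left(O \right)} = -4 + O^{2}$ ($P{\left(O \right)} = O^{2} - 4 = -4 + O^{2}$)
$n = \frac{5}{2}$ ($n = 4 - \frac{2 + 4}{4} = 4 - \frac{3}{2} = \frac{5}{2} \approx 2.5$)
$c{\left(A,v \right)} = A v^{2}$ ($c{\left(A,v \right)} = A v v = A v^{2}$)
$o = 153$ ($o = \left(-4 + 4^{2}\right) \left(\frac{5}{2}\right)^{2} - -78 = \left(-4 + 16\right) \frac{25}{4} + 78 = 12 \cdot \frac{25}{4} + 78 = 75 + 78 = 153$)
$o + 50 S = 153 + 50 \cdot 43 = 153 + 2150 = 2303$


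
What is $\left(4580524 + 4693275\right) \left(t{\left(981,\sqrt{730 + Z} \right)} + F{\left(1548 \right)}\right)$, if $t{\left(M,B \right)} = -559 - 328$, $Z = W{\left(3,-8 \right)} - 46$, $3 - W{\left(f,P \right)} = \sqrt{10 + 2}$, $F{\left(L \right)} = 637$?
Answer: $-2318449750$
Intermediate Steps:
$W{\left(f,P \right)} = 3 - 2 \sqrt{3}$ ($W{\left(f,P \right)} = 3 - \sqrt{10 + 2} = 3 - \sqrt{12} = 3 - 2 \sqrt{3}$)
$Z = -43 - 2 \sqrt{3}$ ($Z = \left(3 - 2 \sqrt{3}\right) - 46 = -43 - 2 \sqrt{3} \approx -46.464$)
$t{\left(M,B \right)} = -887$
$\left(4580524 + 4693275\right) \left(t{\left(981,\sqrt{730 + Z} \right)} + F{\left(1548 \right)}\right) = \left(4580524 + 4693275\right) \left(-887 + 637\right) = 9273799 \left(-250\right) = -2318449750$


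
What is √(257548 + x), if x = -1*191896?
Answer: 2*√16413 ≈ 256.23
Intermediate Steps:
x = -191896
√(257548 + x) = √(257548 - 191896) = √65652 = 2*√16413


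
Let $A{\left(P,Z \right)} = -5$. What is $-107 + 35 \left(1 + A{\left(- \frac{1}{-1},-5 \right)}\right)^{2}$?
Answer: $453$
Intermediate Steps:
$-107 + 35 \left(1 + A{\left(- \frac{1}{-1},-5 \right)}\right)^{2} = -107 + 35 \left(1 - 5\right)^{2} = -107 + 35 \left(-4\right)^{2} = -107 + 35 \cdot 16 = -107 + 560 = 453$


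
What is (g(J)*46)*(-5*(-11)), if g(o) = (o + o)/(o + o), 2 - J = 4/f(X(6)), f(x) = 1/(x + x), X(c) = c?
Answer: 2530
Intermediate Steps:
f(x) = 1/(2*x)
J = -46 (J = 2 - 4/((½)/6) = 2 - 4/((½)*(⅙)) = 2 - 4/1/12 = 2 - 4*12 = 2 - 1*48 = 2 - 48 = -46)
g(o) = 1 (g(o) = (2*o)/((2*o)) = (2*o)*(1/(2*o)) = 1)
(g(J)*46)*(-5*(-11)) = (1*46)*(-5*(-11)) = 46*55 = 2530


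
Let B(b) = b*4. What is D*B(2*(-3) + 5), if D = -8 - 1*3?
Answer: 44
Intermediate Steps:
B(b) = 4*b
D = -11 (D = -8 - 3 = -11)
D*B(2*(-3) + 5) = -44*(2*(-3) + 5) = -44*(-6 + 5) = -44*(-1) = -11*(-4) = 44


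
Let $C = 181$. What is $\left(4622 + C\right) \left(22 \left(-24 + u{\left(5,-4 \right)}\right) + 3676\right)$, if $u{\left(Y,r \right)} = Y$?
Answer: $15648174$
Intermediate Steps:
$\left(4622 + C\right) \left(22 \left(-24 + u{\left(5,-4 \right)}\right) + 3676\right) = \left(4622 + 181\right) \left(22 \left(-24 + 5\right) + 3676\right) = 4803 \left(22 \left(-19\right) + 3676\right) = 4803 \left(-418 + 3676\right) = 4803 \cdot 3258 = 15648174$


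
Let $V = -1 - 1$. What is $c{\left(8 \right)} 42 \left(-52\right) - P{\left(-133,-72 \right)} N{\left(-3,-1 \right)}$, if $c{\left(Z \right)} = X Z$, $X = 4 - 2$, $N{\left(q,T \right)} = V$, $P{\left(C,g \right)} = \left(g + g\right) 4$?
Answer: $-36096$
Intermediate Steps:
$P{\left(C,g \right)} = 8 g$ ($P{\left(C,g \right)} = 2 g 4 = 8 g$)
$V = -2$
$N{\left(q,T \right)} = -2$
$X = 2$
$c{\left(Z \right)} = 2 Z$
$c{\left(8 \right)} 42 \left(-52\right) - P{\left(-133,-72 \right)} N{\left(-3,-1 \right)} = 2 \cdot 8 \cdot 42 \left(-52\right) - 8 \left(-72\right) \left(-2\right) = 16 \cdot 42 \left(-52\right) - \left(-576\right) \left(-2\right) = 672 \left(-52\right) - 1152 = -34944 - 1152 = -36096$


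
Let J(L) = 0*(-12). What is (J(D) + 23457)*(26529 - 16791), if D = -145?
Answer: 228424266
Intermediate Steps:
J(L) = 0
(J(D) + 23457)*(26529 - 16791) = (0 + 23457)*(26529 - 16791) = 23457*9738 = 228424266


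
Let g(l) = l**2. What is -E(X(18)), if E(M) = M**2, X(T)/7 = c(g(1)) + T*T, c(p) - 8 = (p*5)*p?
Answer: -5564881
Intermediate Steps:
c(p) = 8 + 5*p**2 (c(p) = 8 + (p*5)*p = 8 + (5*p)*p = 8 + 5*p**2)
X(T) = 91 + 7*T**2 (X(T) = 7*((8 + 5*(1**2)**2) + T*T) = 7*((8 + 5*1**2) + T**2) = 7*((8 + 5*1) + T**2) = 7*((8 + 5) + T**2) = 7*(13 + T**2) = 91 + 7*T**2)
-E(X(18)) = -(91 + 7*18**2)**2 = -(91 + 7*324)**2 = -(91 + 2268)**2 = -1*2359**2 = -1*5564881 = -5564881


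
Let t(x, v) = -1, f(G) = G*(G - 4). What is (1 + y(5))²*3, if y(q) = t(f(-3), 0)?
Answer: 0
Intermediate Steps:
f(G) = G*(-4 + G)
y(q) = -1
(1 + y(5))²*3 = (1 - 1)²*3 = 0²*3 = 0*3 = 0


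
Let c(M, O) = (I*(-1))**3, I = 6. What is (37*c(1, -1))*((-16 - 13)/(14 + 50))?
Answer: 28971/8 ≈ 3621.4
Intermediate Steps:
c(M, O) = -216 (c(M, O) = (6*(-1))**3 = (-6)**3 = -216)
(37*c(1, -1))*((-16 - 13)/(14 + 50)) = (37*(-216))*((-16 - 13)/(14 + 50)) = -(-231768)/64 = -7992*(-29/64) = 28971/8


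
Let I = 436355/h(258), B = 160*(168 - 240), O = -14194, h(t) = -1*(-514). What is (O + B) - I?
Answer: -13653351/514 ≈ -26563.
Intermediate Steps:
h(t) = 514
B = -11520 (B = 160*(-72) = -11520)
I = 436355/514 ≈ 848.94
(O + B) - I = (-14194 - 11520) - 1*436355/514 = -25714 - 436355/514 = -13653351/514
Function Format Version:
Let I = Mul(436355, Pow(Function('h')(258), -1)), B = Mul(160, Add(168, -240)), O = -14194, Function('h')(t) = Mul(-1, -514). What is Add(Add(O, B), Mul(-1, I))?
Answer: Rational(-13653351, 514) ≈ -26563.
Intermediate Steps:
Function('h')(t) = 514
B = -11520 (B = Mul(160, -72) = -11520)
I = Rational(436355, 514) (I = Mul(436355, Pow(514, -1)) = Mul(436355, Rational(1, 514)) = Rational(436355, 514) ≈ 848.94)
Add(Add(O, B), Mul(-1, I)) = Add(Add(-14194, -11520), Mul(-1, Rational(436355, 514))) = Add(-25714, Rational(-436355, 514)) = Rational(-13653351, 514)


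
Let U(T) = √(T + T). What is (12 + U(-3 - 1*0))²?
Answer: (12 + I*√6)² ≈ 138.0 + 58.788*I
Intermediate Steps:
U(T) = √2*√T (U(T) = √(2*T) = √2*√T)
(12 + U(-3 - 1*0))² = (12 + √2*√(-3 - 1*0))² = (12 + √2*√(-3 + 0))² = (12 + √2*√(-3))² = (12 + √2*(I*√3))² = (12 + I*√6)²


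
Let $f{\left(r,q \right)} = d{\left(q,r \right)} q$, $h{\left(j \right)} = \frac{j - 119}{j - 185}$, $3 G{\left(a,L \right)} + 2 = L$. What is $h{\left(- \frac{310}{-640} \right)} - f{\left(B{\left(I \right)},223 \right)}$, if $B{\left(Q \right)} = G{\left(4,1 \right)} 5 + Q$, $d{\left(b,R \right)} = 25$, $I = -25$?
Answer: $- \frac{65827590}{11809} \approx -5574.4$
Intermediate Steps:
$G{\left(a,L \right)} = - \frac{2}{3} + \frac{L}{3}$
$h{\left(j \right)} = \frac{-119 + j}{-185 + j}$
$B{\left(Q \right)} = - \frac{5}{3} + Q$ ($B{\left(Q \right)} = \left(- \frac{2}{3} + \frac{1}{3} \cdot 1\right) 5 + Q = \left(- \frac{2}{3} + \frac{1}{3}\right) 5 + Q = \left(- \frac{1}{3}\right) 5 + Q = - \frac{5}{3} + Q$)
$f{\left(r,q \right)} = 25 q$
$h{\left(- \frac{310}{-640} \right)} - f{\left(B{\left(I \right)},223 \right)} = \frac{-119 - \frac{310}{-640}}{-185 - \frac{310}{-640}} - 25 \cdot 223 = \frac{-119 - - \frac{31}{64}}{-185 - - \frac{31}{64}} - 5575 = \frac{-119 + \frac{31}{64}}{-185 + \frac{31}{64}} - 5575 = \frac{1}{- \frac{11809}{64}} \left(- \frac{7585}{64}\right) - 5575 = \left(- \frac{64}{11809}\right) \left(- \frac{7585}{64}\right) - 5575 = \frac{7585}{11809} - 5575 = - \frac{65827590}{11809}$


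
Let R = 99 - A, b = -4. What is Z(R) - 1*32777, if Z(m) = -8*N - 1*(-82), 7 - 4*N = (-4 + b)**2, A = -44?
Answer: -32581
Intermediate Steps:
N = -57/4 (N = 7/4 - (-4 - 4)**2/4 = 7/4 - 1/4*(-8)**2 = 7/4 - 1/4*64 = 7/4 - 16 = -57/4 ≈ -14.250)
R = 143 (R = 99 - 1*(-44) = 99 + 44 = 143)
Z(m) = 196 (Z(m) = -8*(-57/4) - 1*(-82) = 114 + 82 = 196)
Z(R) - 1*32777 = 196 - 1*32777 = 196 - 32777 = -32581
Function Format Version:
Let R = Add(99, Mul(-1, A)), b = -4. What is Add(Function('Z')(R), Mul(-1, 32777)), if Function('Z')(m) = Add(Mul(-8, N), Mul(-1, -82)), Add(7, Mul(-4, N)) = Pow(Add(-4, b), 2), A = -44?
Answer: -32581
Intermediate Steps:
N = Rational(-57, 4) (N = Add(Rational(7, 4), Mul(Rational(-1, 4), Pow(Add(-4, -4), 2))) = Add(Rational(7, 4), Mul(Rational(-1, 4), Pow(-8, 2))) = Add(Rational(7, 4), Mul(Rational(-1, 4), 64)) = Add(Rational(7, 4), -16) = Rational(-57, 4) ≈ -14.250)
R = 143 (R = Add(99, Mul(-1, -44)) = Add(99, 44) = 143)
Function('Z')(m) = 196 (Function('Z')(m) = Add(Mul(-8, Rational(-57, 4)), Mul(-1, -82)) = Add(114, 82) = 196)
Add(Function('Z')(R), Mul(-1, 32777)) = Add(196, Mul(-1, 32777)) = Add(196, -32777) = -32581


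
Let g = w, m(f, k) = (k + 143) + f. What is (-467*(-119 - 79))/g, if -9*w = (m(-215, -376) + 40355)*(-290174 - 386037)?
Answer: 832194/26985552377 ≈ 3.0838e-5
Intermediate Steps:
m(f, k) = 143 + f + k (m(f, k) = (143 + k) + f = 143 + f + k)
w = 26985552377/9 (w = -((143 - 215 - 376) + 40355)*(-290174 - 386037)/9 = -(-448 + 40355)*(-676211)/9 = -39907*(-676211)/9 = -⅑*(-26985552377) = 26985552377/9 ≈ 2.9984e+9)
g = 26985552377/9 ≈ 2.9984e+9
(-467*(-119 - 79))/g = (-467*(-119 - 79))/(26985552377/9) = -467*(-198)*(9/26985552377) = 92466*(9/26985552377) = 832194/26985552377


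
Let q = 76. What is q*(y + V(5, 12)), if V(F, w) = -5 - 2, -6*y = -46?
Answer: 152/3 ≈ 50.667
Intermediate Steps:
y = 23/3 (y = -⅙*(-46) = 23/3 ≈ 7.6667)
V(F, w) = -7
q*(y + V(5, 12)) = 76*(23/3 - 7) = 76*(⅔) = 152/3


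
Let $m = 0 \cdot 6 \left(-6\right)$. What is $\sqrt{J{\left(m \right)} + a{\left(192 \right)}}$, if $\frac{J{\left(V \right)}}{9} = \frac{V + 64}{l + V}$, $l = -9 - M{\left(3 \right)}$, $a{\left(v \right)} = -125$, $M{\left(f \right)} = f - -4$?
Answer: $i \sqrt{161} \approx 12.689 i$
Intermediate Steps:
$M{\left(f \right)} = 4 + f$ ($M{\left(f \right)} = f + 4 = 4 + f$)
$l = -16$ ($l = -9 - \left(4 + 3\right) = -9 - 7 = -16$)
$m = 0$ ($m = 0 \left(-6\right) = 0$)
$J{\left(V \right)} = \frac{9 \left(64 + V\right)}{-16 + V}$ ($J{\left(V \right)} = 9 \frac{V + 64}{-16 + V} = 9 \frac{64 + V}{-16 + V} = \frac{9 \left(64 + V\right)}{-16 + V}$)
$\sqrt{J{\left(m \right)} + a{\left(192 \right)}} = \sqrt{\frac{9 \left(64 + 0\right)}{-16 + 0} - 125} = \sqrt{9 \frac{1}{-16} \cdot 64 - 125} = \sqrt{9 \left(- \frac{1}{16}\right) 64 - 125} = \sqrt{-36 - 125} = \sqrt{-161} = i \sqrt{161}$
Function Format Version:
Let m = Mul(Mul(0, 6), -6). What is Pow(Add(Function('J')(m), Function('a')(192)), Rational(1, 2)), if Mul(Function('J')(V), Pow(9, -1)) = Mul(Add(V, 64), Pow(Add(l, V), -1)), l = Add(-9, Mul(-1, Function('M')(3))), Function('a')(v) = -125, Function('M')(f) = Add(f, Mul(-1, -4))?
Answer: Mul(I, Pow(161, Rational(1, 2))) ≈ Mul(12.689, I)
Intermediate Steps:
Function('M')(f) = Add(4, f) (Function('M')(f) = Add(f, 4) = Add(4, f))
l = -16 (l = Add(-9, Mul(-1, Add(4, 3))) = Add(-9, Mul(-1, 7)) = Add(-9, -7) = -16)
m = 0 (m = Mul(0, -6) = 0)
Function('J')(V) = Mul(9, Pow(Add(-16, V), -1), Add(64, V)) (Function('J')(V) = Mul(9, Mul(Add(V, 64), Pow(Add(-16, V), -1))) = Mul(9, Mul(Add(64, V), Pow(Add(-16, V), -1))) = Mul(9, Mul(Pow(Add(-16, V), -1), Add(64, V))) = Mul(9, Pow(Add(-16, V), -1), Add(64, V)))
Pow(Add(Function('J')(m), Function('a')(192)), Rational(1, 2)) = Pow(Add(Mul(9, Pow(Add(-16, 0), -1), Add(64, 0)), -125), Rational(1, 2)) = Pow(Add(Mul(9, Pow(-16, -1), 64), -125), Rational(1, 2)) = Pow(Add(Mul(9, Rational(-1, 16), 64), -125), Rational(1, 2)) = Pow(Add(-36, -125), Rational(1, 2)) = Pow(-161, Rational(1, 2)) = Mul(I, Pow(161, Rational(1, 2)))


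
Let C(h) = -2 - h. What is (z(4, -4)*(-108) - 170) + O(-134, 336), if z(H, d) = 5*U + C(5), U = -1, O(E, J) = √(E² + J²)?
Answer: 1126 + 2*√32713 ≈ 1487.7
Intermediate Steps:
z(H, d) = -12 (z(H, d) = 5*(-1) + (-2 - 1*5) = -5 + (-2 - 5) = -5 - 7 = -12)
(z(4, -4)*(-108) - 170) + O(-134, 336) = (-12*(-108) - 170) + √((-134)² + 336²) = (1296 - 170) + √(17956 + 112896) = 1126 + √130852 = 1126 + 2*√32713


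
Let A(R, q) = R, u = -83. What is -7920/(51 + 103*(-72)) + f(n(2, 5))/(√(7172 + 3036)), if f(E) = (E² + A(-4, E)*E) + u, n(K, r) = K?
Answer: 528/491 - 3*√638/88 ≈ 0.21427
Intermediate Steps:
f(E) = -83 + E² - 4*E (f(E) = (E² - 4*E) - 83 = -83 + E² - 4*E)
-7920/(51 + 103*(-72)) + f(n(2, 5))/(√(7172 + 3036)) = -7920/(51 + 103*(-72)) + (-83 + 2² - 4*2)/(√(7172 + 3036)) = -7920/(51 - 7416) + (-83 + 4 - 8)/(√10208) = -7920/(-7365) - 87*√638/2552 = -7920*(-1/7365) - 3*√638/88 = 528/491 - 3*√638/88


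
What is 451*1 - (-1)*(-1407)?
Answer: -956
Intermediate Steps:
451*1 - (-1)*(-1407) = 451 - 1*1407 = 451 - 1407 = -956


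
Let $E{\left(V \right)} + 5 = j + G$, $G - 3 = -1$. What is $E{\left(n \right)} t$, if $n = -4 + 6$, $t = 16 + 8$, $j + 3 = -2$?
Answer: $-192$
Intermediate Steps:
$j = -5$ ($j = -3 - 2 = -5$)
$G = 2$ ($G = 3 - 1 = 2$)
$t = 24$
$n = 2$
$E{\left(V \right)} = -8$ ($E{\left(V \right)} = -5 + \left(-5 + 2\right) = -5 - 3 = -8$)
$E{\left(n \right)} t = \left(-8\right) 24 = -192$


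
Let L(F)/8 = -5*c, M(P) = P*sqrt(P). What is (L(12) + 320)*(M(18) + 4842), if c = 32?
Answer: -4648320 - 51840*sqrt(2) ≈ -4.7216e+6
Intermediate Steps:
M(P) = P**(3/2)
L(F) = -1280 (L(F) = 8*(-5*32) = 8*(-160) = -1280)
(L(12) + 320)*(M(18) + 4842) = (-1280 + 320)*(18**(3/2) + 4842) = -960*(54*sqrt(2) + 4842) = -960*(4842 + 54*sqrt(2)) = -4648320 - 51840*sqrt(2)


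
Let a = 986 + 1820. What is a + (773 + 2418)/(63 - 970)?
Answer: 2541851/907 ≈ 2802.5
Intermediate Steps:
a = 2806
a + (773 + 2418)/(63 - 970) = 2806 + (773 + 2418)/(63 - 970) = 2806 + 3191/(-907) = 2806 + 3191*(-1/907) = 2806 - 3191/907 = 2541851/907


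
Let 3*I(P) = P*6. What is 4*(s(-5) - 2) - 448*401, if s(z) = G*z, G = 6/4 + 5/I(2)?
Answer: -179711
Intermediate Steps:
I(P) = 2*P (I(P) = (P*6)/3 = (6*P)/3 = 2*P)
G = 11/4 (G = 6/4 + 5/((2*2)) = 6*(¼) + 5/4 = 3/2 + 5*(¼) = 3/2 + 5/4 = 11/4 ≈ 2.7500)
s(z) = 11*z/4
4*(s(-5) - 2) - 448*401 = 4*((11/4)*(-5) - 2) - 448*401 = 4*(-55/4 - 2) - 179648 = 4*(-63/4) - 179648 = -63 - 179648 = -179711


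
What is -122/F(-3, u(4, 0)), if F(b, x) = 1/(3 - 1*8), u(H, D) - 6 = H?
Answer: 610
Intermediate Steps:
u(H, D) = 6 + H
F(b, x) = -⅕ (F(b, x) = 1/(3 - 8) = 1/(-5) = -⅕)
-122/F(-3, u(4, 0)) = -122/(-⅕) = -122*(-5) = 610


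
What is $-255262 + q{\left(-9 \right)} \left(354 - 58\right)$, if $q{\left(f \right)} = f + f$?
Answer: $-260590$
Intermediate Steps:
$q{\left(f \right)} = 2 f$
$-255262 + q{\left(-9 \right)} \left(354 - 58\right) = -255262 + 2 \left(-9\right) \left(354 - 58\right) = -255262 - 5328 = -260590$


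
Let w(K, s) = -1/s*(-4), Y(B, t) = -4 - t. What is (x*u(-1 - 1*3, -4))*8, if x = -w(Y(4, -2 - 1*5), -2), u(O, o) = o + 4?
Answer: 0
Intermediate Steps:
u(O, o) = 4 + o
w(K, s) = 4/s
x = 2 (x = -4/(-2) = -4*(-1)/2 = -1*(-2) = 2)
(x*u(-1 - 1*3, -4))*8 = (2*(4 - 4))*8 = (2*0)*8 = 0*8 = 0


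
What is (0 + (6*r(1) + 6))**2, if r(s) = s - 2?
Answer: 0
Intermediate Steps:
r(s) = -2 + s
(0 + (6*r(1) + 6))**2 = (0 + (6*(-2 + 1) + 6))**2 = (0 + (6*(-1) + 6))**2 = (0 + (-6 + 6))**2 = (0 + 0)**2 = 0**2 = 0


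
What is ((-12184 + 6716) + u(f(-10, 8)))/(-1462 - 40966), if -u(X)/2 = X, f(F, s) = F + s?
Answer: 1366/10607 ≈ 0.12878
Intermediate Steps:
u(X) = -2*X
((-12184 + 6716) + u(f(-10, 8)))/(-1462 - 40966) = ((-12184 + 6716) - 2*(-10 + 8))/(-1462 - 40966) = (-5468 - 2*(-2))/(-42428) = (-5468 + 4)*(-1/42428) = -5464*(-1/42428) = 1366/10607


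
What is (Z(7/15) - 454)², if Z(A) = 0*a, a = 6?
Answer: 206116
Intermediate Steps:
Z(A) = 0 (Z(A) = 0*6 = 0)
(Z(7/15) - 454)² = (0 - 454)² = (-454)² = 206116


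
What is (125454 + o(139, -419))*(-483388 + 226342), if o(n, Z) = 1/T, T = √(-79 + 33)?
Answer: -32247448884 + 128523*I*√46/23 ≈ -3.2247e+10 + 37899.0*I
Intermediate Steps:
T = I*√46 (T = √(-46) = I*√46 ≈ 6.7823*I)
o(n, Z) = -I*√46/46 (o(n, Z) = 1/(I*√46) = -I*√46/46)
(125454 + o(139, -419))*(-483388 + 226342) = (125454 - I*√46/46)*(-483388 + 226342) = (125454 - I*√46/46)*(-257046) = -32247448884 + 128523*I*√46/23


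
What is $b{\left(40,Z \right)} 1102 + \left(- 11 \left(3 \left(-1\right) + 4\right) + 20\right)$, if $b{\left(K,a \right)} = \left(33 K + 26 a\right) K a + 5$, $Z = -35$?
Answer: $-632542481$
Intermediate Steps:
$b{\left(K,a \right)} = 5 + K a \left(26 a + 33 K\right)$ ($b{\left(K,a \right)} = \left(26 a + 33 K\right) K a + 5 = K \left(26 a + 33 K\right) a + 5 = K a \left(26 a + 33 K\right) + 5 = 5 + K a \left(26 a + 33 K\right)$)
$b{\left(40,Z \right)} 1102 + \left(- 11 \left(3 \left(-1\right) + 4\right) + 20\right) = \left(5 + 26 \cdot 40 \left(-35\right)^{2} + 33 \left(-35\right) 40^{2}\right) 1102 + \left(- 11 \left(3 \left(-1\right) + 4\right) + 20\right) = \left(5 + 26 \cdot 40 \cdot 1225 + 33 \left(-35\right) 1600\right) 1102 + \left(- 11 \left(-3 + 4\right) + 20\right) = \left(5 + 1274000 - 1848000\right) 1102 + \left(\left(-11\right) 1 + 20\right) = \left(-573995\right) 1102 + \left(-11 + 20\right) = -632542490 + 9 = -632542481$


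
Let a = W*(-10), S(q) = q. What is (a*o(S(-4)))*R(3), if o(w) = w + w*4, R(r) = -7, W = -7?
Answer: 9800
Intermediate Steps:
a = 70 (a = -7*(-10) = 70)
o(w) = 5*w (o(w) = w + 4*w = 5*w)
(a*o(S(-4)))*R(3) = (70*(5*(-4)))*(-7) = (70*(-20))*(-7) = -1400*(-7) = 9800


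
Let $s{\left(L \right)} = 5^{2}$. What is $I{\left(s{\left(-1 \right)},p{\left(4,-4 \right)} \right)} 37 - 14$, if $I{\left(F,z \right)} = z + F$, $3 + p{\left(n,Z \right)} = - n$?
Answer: $652$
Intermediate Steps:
$p{\left(n,Z \right)} = -3 - n$
$s{\left(L \right)} = 25$
$I{\left(F,z \right)} = F + z$
$I{\left(s{\left(-1 \right)},p{\left(4,-4 \right)} \right)} 37 - 14 = \left(25 - 7\right) 37 - 14 = 18 \cdot 37 - 14 = 666 - 14 = 652$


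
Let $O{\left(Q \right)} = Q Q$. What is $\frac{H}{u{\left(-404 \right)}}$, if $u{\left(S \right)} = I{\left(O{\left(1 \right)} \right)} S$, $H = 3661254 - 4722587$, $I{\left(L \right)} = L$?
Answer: $\frac{1061333}{404} \approx 2627.1$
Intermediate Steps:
$O{\left(Q \right)} = Q^{2}$
$H = -1061333$
$u{\left(S \right)} = S$ ($u{\left(S \right)} = 1^{2} S = 1 S = S$)
$\frac{H}{u{\left(-404 \right)}} = - \frac{1061333}{-404} = \left(-1061333\right) \left(- \frac{1}{404}\right) = \frac{1061333}{404}$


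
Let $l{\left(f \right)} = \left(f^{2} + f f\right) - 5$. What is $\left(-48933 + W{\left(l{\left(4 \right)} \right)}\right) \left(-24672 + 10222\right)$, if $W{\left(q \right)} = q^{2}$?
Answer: $696547800$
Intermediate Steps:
$l{\left(f \right)} = -5 + 2 f^{2}$ ($l{\left(f \right)} = \left(f^{2} + f^{2}\right) - 5 = 2 f^{2} - 5 = -5 + 2 f^{2}$)
$\left(-48933 + W{\left(l{\left(4 \right)} \right)}\right) \left(-24672 + 10222\right) = \left(-48933 + \left(-5 + 2 \cdot 4^{2}\right)^{2}\right) \left(-24672 + 10222\right) = \left(-48933 + \left(-5 + 2 \cdot 16\right)^{2}\right) \left(-14450\right) = \left(-48933 + \left(-5 + 32\right)^{2}\right) \left(-14450\right) = \left(-48933 + 27^{2}\right) \left(-14450\right) = \left(-48933 + 729\right) \left(-14450\right) = \left(-48204\right) \left(-14450\right) = 696547800$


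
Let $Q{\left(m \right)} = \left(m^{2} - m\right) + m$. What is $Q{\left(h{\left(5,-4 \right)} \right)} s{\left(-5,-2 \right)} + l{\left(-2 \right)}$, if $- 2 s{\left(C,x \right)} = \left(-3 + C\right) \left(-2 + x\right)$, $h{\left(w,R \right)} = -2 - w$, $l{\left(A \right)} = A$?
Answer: $-786$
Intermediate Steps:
$Q{\left(m \right)} = m^{2}$
$s{\left(C,x \right)} = - \frac{\left(-3 + C\right) \left(-2 + x\right)}{2}$
$Q{\left(h{\left(5,-4 \right)} \right)} s{\left(-5,-2 \right)} + l{\left(-2 \right)} = \left(-2 - 5\right)^{2} \left(-3 - 5 + \frac{3}{2} \left(-2\right) - \left(- \frac{5}{2}\right) \left(-2\right)\right) - 2 = \left(-2 - 5\right)^{2} \left(-3 - 5 - 3 - 5\right) - 2 = \left(-7\right)^{2} \left(-16\right) - 2 = 49 \left(-16\right) - 2 = -784 - 2 = -786$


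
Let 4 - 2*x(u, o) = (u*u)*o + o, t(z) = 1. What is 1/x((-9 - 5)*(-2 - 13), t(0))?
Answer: -2/44097 ≈ -4.5355e-5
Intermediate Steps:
x(u, o) = 2 - o/2 - o*u²/2 (x(u, o) = 2 - ((u*u)*o + o)/2 = 2 - (u²*o + o)/2 = 2 - (o*u² + o)/2 = 2 - (o + o*u²)/2 = 2 + (-o/2 - o*u²/2) = 2 - o/2 - o*u²/2)
1/x((-9 - 5)*(-2 - 13), t(0)) = 1/(2 - ½*1 - ½*1*((-9 - 5)*(-2 - 13))²) = 1/(2 - ½ - ½*1*(-14*(-15))²) = 1/(2 - ½ - ½*1*210²) = 1/(2 - ½ - ½*1*44100) = 1/(2 - ½ - 22050) = 1/(-44097/2) = -2/44097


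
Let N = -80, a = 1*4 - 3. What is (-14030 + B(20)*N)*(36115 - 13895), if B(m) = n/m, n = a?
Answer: -311835480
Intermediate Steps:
a = 1 (a = 4 - 3 = 1)
n = 1
B(m) = 1/m
(-14030 + B(20)*N)*(36115 - 13895) = (-14030 - 80/20)*(36115 - 13895) = (-14030 + (1/20)*(-80))*22220 = (-14030 - 4)*22220 = -14034*22220 = -311835480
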